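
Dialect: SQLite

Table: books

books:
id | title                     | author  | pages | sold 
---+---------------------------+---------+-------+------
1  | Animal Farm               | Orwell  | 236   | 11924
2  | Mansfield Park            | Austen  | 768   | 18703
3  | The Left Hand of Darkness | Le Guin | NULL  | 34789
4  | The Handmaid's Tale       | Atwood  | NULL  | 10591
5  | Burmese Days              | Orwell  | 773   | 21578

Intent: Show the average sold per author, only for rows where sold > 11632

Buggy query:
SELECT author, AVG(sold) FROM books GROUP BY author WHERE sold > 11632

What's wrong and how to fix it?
Bug: Row-level WHERE must come before GROUP BY in the clause order

Fix: Place WHERE between FROM and GROUP BY

Corrected query:
SELECT author, AVG(sold) FROM books WHERE sold > 11632 GROUP BY author

Result:
author  | AVG(sold)
--------+----------
Austen  | 18703    
Le Guin | 34789    
Orwell  | 16751    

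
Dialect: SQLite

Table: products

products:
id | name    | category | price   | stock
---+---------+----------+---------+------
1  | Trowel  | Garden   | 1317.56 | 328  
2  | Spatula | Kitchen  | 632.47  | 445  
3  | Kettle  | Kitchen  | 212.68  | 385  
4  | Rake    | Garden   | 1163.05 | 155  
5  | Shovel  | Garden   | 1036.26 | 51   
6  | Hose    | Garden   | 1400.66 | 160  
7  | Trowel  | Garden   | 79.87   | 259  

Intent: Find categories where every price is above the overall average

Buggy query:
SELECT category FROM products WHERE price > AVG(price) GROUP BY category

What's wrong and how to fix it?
Bug: AVG() is an aggregate; it can't sit directly in WHERE

Fix: Compute the overall average in a scalar subquery and compare each group's MIN against it in HAVING

Corrected query:
SELECT category FROM products GROUP BY category HAVING MIN(price) > (SELECT AVG(price) FROM products)

Result:
(no rows)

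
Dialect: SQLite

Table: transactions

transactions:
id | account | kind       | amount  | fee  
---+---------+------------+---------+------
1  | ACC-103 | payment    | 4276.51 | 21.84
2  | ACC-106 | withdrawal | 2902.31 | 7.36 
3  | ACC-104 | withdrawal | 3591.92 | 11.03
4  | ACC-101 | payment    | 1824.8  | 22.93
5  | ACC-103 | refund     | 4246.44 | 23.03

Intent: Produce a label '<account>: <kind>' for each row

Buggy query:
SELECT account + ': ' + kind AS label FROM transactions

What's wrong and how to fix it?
Bug: '+' is numeric addition; on text columns SQLite converts them to 0 instead of concatenating

Fix: Replace + with || to concatenate text

Corrected query:
SELECT account || ': ' || kind AS label FROM transactions

Result:
label              
-------------------
ACC-103: payment   
ACC-106: withdrawal
ACC-104: withdrawal
ACC-101: payment   
ACC-103: refund    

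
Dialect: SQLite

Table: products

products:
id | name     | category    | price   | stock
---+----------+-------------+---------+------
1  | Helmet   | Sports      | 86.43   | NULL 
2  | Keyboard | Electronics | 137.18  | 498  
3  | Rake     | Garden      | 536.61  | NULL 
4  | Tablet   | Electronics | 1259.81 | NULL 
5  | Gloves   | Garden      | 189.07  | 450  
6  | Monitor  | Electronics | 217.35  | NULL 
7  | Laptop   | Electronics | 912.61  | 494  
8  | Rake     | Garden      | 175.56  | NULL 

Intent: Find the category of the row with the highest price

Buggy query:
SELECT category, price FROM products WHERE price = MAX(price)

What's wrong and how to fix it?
Bug: WHERE is evaluated per row; an aggregate over the whole table isn't defined there

Fix: Use a subquery: WHERE price = (SELECT MAX(price) FROM products)

Corrected query:
SELECT category, price FROM products WHERE price = (SELECT MAX(price) FROM products)

Result:
category    | price  
------------+--------
Electronics | 1259.81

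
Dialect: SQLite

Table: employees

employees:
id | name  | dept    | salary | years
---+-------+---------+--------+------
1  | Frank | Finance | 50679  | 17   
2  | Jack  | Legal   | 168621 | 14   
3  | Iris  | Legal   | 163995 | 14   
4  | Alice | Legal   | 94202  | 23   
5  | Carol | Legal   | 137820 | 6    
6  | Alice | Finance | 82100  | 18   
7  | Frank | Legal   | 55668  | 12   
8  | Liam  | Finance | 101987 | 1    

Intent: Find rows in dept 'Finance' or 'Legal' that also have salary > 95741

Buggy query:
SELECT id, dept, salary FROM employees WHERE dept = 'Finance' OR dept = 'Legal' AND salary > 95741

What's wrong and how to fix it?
Bug: AND binds tighter than OR, so this parses as dept = 'Finance' OR (dept = 'Legal' AND salary > 95741)

Fix: Group the OR with parentheses (or use IN), then AND the threshold

Corrected query:
SELECT id, dept, salary FROM employees WHERE (dept = 'Finance' OR dept = 'Legal') AND salary > 95741

Result:
id | dept    | salary
---+---------+-------
2  | Legal   | 168621
3  | Legal   | 163995
5  | Legal   | 137820
8  | Finance | 101987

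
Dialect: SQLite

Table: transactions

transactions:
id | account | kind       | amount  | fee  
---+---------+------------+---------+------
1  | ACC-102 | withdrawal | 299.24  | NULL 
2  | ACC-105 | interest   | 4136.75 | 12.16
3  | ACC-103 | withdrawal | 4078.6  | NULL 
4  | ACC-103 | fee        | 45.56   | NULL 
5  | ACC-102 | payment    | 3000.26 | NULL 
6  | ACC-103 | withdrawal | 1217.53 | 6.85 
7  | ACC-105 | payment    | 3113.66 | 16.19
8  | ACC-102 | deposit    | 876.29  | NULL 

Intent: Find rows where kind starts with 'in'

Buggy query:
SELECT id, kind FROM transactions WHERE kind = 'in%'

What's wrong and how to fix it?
Bug: '=' compares the literal string including the % character; pattern matching needs LIKE

Fix: Replace '=' with LIKE so 'in%' is treated as a pattern

Corrected query:
SELECT id, kind FROM transactions WHERE kind LIKE 'in%'

Result:
id | kind    
---+---------
2  | interest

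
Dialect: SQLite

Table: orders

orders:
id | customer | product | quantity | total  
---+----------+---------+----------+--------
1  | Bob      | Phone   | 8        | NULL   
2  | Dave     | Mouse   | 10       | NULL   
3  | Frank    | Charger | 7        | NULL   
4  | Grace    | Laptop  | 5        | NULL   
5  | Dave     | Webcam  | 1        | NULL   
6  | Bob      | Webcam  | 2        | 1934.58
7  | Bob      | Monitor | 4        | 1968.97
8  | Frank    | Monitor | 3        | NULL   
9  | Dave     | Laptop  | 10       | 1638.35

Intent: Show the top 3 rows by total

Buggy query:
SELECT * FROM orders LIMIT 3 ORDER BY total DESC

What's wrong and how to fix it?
Bug: ORDER BY cannot follow LIMIT; LIMIT is the final clause

Fix: Swap the clauses: ORDER BY first, then LIMIT

Corrected query:
SELECT * FROM orders ORDER BY total DESC LIMIT 3

Result:
id | customer | product | quantity | total  
---+----------+---------+----------+--------
7  | Bob      | Monitor | 4        | 1968.97
6  | Bob      | Webcam  | 2        | 1934.58
9  | Dave     | Laptop  | 10       | 1638.35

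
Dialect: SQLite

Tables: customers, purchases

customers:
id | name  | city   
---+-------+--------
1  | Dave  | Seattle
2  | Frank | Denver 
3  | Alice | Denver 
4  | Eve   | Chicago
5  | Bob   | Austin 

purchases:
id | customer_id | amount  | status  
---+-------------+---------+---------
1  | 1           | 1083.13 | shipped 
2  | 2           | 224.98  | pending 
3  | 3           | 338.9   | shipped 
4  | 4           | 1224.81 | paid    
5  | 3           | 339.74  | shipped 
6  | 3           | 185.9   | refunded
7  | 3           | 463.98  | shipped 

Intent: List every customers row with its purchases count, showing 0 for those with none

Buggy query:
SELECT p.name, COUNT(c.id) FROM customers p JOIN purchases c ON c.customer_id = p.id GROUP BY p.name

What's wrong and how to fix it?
Bug: INNER JOIN drops customers rows that have no matching purchases rows

Fix: Switch to LEFT JOIN to retain unmatched parent rows

Corrected query:
SELECT p.name, COUNT(c.id) FROM customers p LEFT JOIN purchases c ON c.customer_id = p.id GROUP BY p.name

Result:
name  | COUNT(c.id)
------+------------
Alice | 4          
Bob   | 0          
Dave  | 1          
Eve   | 1          
Frank | 1          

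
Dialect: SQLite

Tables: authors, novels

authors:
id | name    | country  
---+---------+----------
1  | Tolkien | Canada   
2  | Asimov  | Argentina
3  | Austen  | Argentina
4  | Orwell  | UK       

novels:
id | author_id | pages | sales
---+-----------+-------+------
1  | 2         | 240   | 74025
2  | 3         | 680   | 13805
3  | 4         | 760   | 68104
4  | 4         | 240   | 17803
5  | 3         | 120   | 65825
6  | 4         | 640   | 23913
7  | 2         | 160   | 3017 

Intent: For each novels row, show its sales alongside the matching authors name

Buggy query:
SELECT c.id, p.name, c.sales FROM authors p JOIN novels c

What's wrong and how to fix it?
Bug: JOIN with no ON clause produces a cartesian product; every novels row pairs with every authors row

Fix: Add ON c.author_id = p.id to the JOIN

Corrected query:
SELECT c.id, p.name, c.sales FROM authors p JOIN novels c ON c.author_id = p.id

Result:
id | name   | sales
---+--------+------
1  | Asimov | 74025
2  | Austen | 13805
3  | Orwell | 68104
4  | Orwell | 17803
5  | Austen | 65825
6  | Orwell | 23913
7  | Asimov | 3017 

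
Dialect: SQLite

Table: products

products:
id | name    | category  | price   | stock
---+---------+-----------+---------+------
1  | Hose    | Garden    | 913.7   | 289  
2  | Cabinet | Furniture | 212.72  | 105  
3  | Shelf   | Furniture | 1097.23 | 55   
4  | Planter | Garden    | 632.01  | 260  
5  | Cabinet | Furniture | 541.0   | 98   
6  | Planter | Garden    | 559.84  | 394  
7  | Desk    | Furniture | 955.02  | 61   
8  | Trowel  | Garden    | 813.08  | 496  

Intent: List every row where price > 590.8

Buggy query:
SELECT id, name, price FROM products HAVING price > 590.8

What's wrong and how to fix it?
Bug: HAVING filters the output of aggregation, but this query has no GROUP BY and no aggregate functions, so SQLite rejects it (HAVING clause on a non-aggregate query); the condition here is per row

Fix: Use WHERE for row-level filtering

Corrected query:
SELECT id, name, price FROM products WHERE price > 590.8

Result:
id | name    | price  
---+---------+--------
1  | Hose    | 913.7  
3  | Shelf   | 1097.23
4  | Planter | 632.01 
7  | Desk    | 955.02 
8  | Trowel  | 813.08 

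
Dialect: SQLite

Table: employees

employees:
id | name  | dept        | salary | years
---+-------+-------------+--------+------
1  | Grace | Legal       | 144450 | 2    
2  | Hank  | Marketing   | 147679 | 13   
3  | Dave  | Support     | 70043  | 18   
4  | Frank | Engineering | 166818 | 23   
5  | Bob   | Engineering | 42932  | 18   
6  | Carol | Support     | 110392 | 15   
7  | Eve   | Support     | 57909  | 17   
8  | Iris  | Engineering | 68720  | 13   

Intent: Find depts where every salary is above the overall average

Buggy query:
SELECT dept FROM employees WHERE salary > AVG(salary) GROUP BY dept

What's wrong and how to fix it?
Bug: AVG() is an aggregate; it can't sit directly in WHERE

Fix: Use a subquery for AVG and a HAVING MIN(...) filter so the condition holds for every row in the group

Corrected query:
SELECT dept FROM employees GROUP BY dept HAVING MIN(salary) > (SELECT AVG(salary) FROM employees)

Result:
dept     
---------
Legal    
Marketing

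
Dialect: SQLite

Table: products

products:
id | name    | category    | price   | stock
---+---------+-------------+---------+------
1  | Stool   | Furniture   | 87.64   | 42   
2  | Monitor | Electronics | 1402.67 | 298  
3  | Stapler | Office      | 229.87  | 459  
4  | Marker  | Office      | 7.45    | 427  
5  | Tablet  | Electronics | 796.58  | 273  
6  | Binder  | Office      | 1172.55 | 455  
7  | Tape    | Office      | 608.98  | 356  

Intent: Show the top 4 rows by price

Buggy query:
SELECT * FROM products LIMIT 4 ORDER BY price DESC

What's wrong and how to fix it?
Bug: ORDER BY cannot follow LIMIT; LIMIT is the final clause

Fix: Sort with ORDER BY, then apply LIMIT

Corrected query:
SELECT * FROM products ORDER BY price DESC LIMIT 4

Result:
id | name    | category    | price   | stock
---+---------+-------------+---------+------
2  | Monitor | Electronics | 1402.67 | 298  
6  | Binder  | Office      | 1172.55 | 455  
5  | Tablet  | Electronics | 796.58  | 273  
7  | Tape    | Office      | 608.98  | 356  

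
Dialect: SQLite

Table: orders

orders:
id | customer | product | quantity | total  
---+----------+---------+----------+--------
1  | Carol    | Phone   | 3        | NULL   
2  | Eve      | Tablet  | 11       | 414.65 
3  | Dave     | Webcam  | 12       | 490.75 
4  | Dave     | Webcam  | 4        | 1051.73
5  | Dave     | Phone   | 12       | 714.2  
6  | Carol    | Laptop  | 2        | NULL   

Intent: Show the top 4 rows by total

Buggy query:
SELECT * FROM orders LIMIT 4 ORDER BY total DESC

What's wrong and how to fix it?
Bug: LIMIT must come after ORDER BY

Fix: Swap the clauses: ORDER BY first, then LIMIT

Corrected query:
SELECT * FROM orders ORDER BY total DESC LIMIT 4

Result:
id | customer | product | quantity | total  
---+----------+---------+----------+--------
4  | Dave     | Webcam  | 4        | 1051.73
5  | Dave     | Phone   | 12       | 714.2  
3  | Dave     | Webcam  | 12       | 490.75 
2  | Eve      | Tablet  | 11       | 414.65 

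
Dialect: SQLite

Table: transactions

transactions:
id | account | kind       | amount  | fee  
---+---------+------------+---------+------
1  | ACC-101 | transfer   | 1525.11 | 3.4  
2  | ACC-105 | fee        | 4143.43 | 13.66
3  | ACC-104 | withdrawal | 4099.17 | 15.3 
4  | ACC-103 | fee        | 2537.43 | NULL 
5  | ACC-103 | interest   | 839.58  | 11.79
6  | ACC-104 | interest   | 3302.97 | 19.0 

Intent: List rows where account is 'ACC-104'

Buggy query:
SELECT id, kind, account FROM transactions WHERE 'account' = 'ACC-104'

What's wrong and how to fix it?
Bug: 'account' in single quotes is a string literal, not the column; the comparison is literal-vs-literal and never true

Fix: Remove the quotes around the column name (or use double quotes for an identifier)

Corrected query:
SELECT id, kind, account FROM transactions WHERE account = 'ACC-104'

Result:
id | kind       | account
---+------------+--------
3  | withdrawal | ACC-104
6  | interest   | ACC-104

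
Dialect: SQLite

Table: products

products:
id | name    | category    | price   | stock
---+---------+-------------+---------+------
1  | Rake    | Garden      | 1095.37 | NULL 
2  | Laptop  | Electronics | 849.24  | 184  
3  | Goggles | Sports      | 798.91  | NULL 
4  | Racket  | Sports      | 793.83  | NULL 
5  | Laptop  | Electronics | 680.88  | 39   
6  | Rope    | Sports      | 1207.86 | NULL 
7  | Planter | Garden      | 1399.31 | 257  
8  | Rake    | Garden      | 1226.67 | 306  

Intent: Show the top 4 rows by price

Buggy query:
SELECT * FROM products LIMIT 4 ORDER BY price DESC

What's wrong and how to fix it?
Bug: ORDER BY cannot follow LIMIT; LIMIT is the final clause

Fix: Swap the clauses: ORDER BY first, then LIMIT

Corrected query:
SELECT * FROM products ORDER BY price DESC LIMIT 4

Result:
id | name    | category | price   | stock
---+---------+----------+---------+------
7  | Planter | Garden   | 1399.31 | 257  
8  | Rake    | Garden   | 1226.67 | 306  
6  | Rope    | Sports   | 1207.86 | NULL 
1  | Rake    | Garden   | 1095.37 | NULL 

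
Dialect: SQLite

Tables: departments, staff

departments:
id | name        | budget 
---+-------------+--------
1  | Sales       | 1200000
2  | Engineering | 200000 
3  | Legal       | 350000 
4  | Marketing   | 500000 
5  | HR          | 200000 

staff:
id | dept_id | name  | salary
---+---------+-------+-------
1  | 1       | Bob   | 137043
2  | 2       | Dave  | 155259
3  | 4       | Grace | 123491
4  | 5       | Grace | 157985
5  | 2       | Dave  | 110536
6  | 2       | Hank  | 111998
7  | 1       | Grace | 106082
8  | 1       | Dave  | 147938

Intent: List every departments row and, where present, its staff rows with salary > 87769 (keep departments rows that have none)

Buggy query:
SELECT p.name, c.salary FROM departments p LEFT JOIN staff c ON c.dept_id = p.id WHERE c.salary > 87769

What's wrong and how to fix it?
Bug: A WHERE condition on the right-hand table after LEFT JOIN drops unmatched parents

Fix: Put 'c.salary > 87769' in the JOIN's ON clause instead of WHERE

Corrected query:
SELECT p.name, c.salary FROM departments p LEFT JOIN staff c ON c.dept_id = p.id AND c.salary > 87769

Result:
name        | salary
------------+-------
Sales       | 106082
Sales       | 137043
Sales       | 147938
Engineering | 110536
Engineering | 111998
Engineering | 155259
Legal       | NULL  
Marketing   | 123491
HR          | 157985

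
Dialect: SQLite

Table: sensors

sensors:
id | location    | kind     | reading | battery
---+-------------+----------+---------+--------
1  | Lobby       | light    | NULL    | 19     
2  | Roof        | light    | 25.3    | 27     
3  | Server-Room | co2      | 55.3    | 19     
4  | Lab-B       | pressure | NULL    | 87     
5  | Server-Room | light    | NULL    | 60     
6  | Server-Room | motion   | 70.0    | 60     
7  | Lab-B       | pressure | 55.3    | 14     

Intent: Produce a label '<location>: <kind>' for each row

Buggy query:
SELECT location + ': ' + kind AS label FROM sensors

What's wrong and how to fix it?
Bug: '+' is numeric addition; on text columns SQLite converts them to 0 instead of concatenating

Fix: Use the || operator for string concatenation

Corrected query:
SELECT location || ': ' || kind AS label FROM sensors

Result:
label              
-------------------
Lobby: light       
Roof: light        
Server-Room: co2   
Lab-B: pressure    
Server-Room: light 
Server-Room: motion
Lab-B: pressure    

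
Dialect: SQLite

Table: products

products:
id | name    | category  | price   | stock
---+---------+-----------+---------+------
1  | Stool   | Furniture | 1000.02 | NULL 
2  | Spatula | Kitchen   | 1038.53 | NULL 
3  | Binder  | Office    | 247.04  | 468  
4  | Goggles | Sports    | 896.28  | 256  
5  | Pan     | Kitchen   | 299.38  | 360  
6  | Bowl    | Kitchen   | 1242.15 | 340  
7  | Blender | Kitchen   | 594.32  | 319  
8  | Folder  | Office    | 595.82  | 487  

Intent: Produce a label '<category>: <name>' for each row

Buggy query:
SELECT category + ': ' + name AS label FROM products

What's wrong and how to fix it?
Bug: SQLite uses || for string concatenation; + coerces text to numbers (yielding 0)

Fix: Replace + with || to concatenate text

Corrected query:
SELECT category || ': ' || name AS label FROM products

Result:
label           
----------------
Furniture: Stool
Kitchen: Spatula
Office: Binder  
Sports: Goggles 
Kitchen: Pan    
Kitchen: Bowl   
Kitchen: Blender
Office: Folder  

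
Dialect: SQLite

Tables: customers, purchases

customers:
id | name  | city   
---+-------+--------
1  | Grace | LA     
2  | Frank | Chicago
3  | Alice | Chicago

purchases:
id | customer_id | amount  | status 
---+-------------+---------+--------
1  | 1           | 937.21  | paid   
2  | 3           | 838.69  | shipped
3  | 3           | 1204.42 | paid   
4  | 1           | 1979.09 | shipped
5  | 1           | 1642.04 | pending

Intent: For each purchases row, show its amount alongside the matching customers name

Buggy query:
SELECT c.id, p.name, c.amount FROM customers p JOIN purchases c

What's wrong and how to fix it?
Bug: Missing join condition: each purchases row is matched to all customers rows instead of just its own

Fix: Add ON c.customer_id = p.id to the JOIN

Corrected query:
SELECT c.id, p.name, c.amount FROM customers p JOIN purchases c ON c.customer_id = p.id

Result:
id | name  | amount 
---+-------+--------
1  | Grace | 937.21 
2  | Alice | 838.69 
3  | Alice | 1204.42
4  | Grace | 1979.09
5  | Grace | 1642.04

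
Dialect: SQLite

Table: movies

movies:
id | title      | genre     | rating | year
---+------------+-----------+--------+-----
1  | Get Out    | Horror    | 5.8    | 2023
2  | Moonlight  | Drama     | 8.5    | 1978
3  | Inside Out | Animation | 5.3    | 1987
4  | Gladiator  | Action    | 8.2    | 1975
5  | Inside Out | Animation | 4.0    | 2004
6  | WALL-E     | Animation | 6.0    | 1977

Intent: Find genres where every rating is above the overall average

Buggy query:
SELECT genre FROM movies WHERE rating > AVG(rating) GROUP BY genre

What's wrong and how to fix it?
Bug: WHERE evaluates per row before aggregation, so AVG() is unavailable

Fix: Compute the overall average in a scalar subquery and compare each group's MIN against it in HAVING

Corrected query:
SELECT genre FROM movies GROUP BY genre HAVING MIN(rating) > (SELECT AVG(rating) FROM movies)

Result:
genre 
------
Action
Drama 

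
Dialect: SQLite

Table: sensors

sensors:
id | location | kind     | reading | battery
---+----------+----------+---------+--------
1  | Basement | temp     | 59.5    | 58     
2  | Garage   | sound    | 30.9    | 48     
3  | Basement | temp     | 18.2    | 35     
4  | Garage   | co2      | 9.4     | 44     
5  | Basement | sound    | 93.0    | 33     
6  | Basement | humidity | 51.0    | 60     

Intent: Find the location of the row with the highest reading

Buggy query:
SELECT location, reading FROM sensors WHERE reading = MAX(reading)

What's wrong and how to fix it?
Bug: WHERE is evaluated per row; an aggregate over the whole table isn't defined there

Fix: Use a subquery: WHERE reading = (SELECT MAX(reading) FROM sensors)

Corrected query:
SELECT location, reading FROM sensors WHERE reading = (SELECT MAX(reading) FROM sensors)

Result:
location | reading
---------+--------
Basement | 93     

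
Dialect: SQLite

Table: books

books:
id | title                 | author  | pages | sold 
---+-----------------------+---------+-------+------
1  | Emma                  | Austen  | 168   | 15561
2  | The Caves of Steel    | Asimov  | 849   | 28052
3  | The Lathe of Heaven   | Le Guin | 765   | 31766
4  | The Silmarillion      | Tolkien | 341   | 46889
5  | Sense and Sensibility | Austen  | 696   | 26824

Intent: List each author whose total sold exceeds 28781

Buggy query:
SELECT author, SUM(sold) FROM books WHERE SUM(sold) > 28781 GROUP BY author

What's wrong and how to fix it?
Bug: Aggregate functions cannot appear in a WHERE clause

Fix: Move the aggregate condition to a HAVING clause

Corrected query:
SELECT author, SUM(sold) FROM books GROUP BY author HAVING SUM(sold) > 28781

Result:
author  | SUM(sold)
--------+----------
Austen  | 42385    
Le Guin | 31766    
Tolkien | 46889    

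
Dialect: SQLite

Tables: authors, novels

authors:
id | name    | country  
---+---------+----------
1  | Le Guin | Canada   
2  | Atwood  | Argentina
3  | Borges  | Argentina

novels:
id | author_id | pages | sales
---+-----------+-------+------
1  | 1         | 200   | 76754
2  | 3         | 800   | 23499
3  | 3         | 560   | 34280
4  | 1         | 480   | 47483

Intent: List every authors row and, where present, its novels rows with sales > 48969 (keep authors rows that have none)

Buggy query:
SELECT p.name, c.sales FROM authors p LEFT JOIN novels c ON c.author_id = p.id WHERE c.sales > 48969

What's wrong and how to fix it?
Bug: Filtering c.sales in WHERE discards the NULL rows produced by LEFT JOIN, turning it into an inner join

Fix: Put 'c.sales > 48969' in the JOIN's ON clause instead of WHERE

Corrected query:
SELECT p.name, c.sales FROM authors p LEFT JOIN novels c ON c.author_id = p.id AND c.sales > 48969

Result:
name    | sales
--------+------
Le Guin | 76754
Atwood  | NULL 
Borges  | NULL 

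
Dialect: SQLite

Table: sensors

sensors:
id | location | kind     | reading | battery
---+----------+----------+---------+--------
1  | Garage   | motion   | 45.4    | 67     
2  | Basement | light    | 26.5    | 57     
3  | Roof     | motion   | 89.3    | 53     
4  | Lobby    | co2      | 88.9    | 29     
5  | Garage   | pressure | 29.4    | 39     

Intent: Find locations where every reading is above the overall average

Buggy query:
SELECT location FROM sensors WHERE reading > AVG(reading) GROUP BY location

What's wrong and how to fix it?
Bug: WHERE evaluates per row before aggregation, so AVG() is unavailable

Fix: Use a subquery for AVG and a HAVING MIN(...) filter so the condition holds for every row in the group

Corrected query:
SELECT location FROM sensors GROUP BY location HAVING MIN(reading) > (SELECT AVG(reading) FROM sensors)

Result:
location
--------
Lobby   
Roof    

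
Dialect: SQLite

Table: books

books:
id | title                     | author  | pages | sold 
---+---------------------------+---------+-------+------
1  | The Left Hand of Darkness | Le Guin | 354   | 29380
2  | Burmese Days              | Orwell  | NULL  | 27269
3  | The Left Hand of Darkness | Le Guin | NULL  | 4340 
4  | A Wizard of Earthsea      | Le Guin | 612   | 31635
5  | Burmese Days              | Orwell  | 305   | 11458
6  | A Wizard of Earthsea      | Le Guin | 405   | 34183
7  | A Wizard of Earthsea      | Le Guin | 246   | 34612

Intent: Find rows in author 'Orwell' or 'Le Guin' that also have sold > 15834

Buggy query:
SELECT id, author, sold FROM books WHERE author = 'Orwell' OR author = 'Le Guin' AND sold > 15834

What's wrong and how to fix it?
Bug: AND binds tighter than OR, so this parses as author = 'Orwell' OR (author = 'Le Guin' AND sold > 15834)

Fix: Add parentheses around the OR so the AND applies to both alternatives

Corrected query:
SELECT id, author, sold FROM books WHERE (author = 'Orwell' OR author = 'Le Guin') AND sold > 15834

Result:
id | author  | sold 
---+---------+------
1  | Le Guin | 29380
2  | Orwell  | 27269
4  | Le Guin | 31635
6  | Le Guin | 34183
7  | Le Guin | 34612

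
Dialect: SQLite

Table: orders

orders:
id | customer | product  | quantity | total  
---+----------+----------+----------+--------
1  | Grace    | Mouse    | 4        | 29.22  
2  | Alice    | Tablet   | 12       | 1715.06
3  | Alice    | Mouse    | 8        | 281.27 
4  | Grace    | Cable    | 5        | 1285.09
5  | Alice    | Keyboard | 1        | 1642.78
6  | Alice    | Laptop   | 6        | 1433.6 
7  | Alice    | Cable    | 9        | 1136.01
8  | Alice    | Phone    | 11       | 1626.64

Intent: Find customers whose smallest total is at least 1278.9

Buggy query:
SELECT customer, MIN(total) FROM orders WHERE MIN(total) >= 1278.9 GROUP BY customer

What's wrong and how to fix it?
Bug: MIN() in WHERE is a misuse of aggregate

Fix: Use HAVING for the per-group MIN condition

Corrected query:
SELECT customer, MIN(total) FROM orders GROUP BY customer HAVING MIN(total) >= 1278.9

Result:
(no rows)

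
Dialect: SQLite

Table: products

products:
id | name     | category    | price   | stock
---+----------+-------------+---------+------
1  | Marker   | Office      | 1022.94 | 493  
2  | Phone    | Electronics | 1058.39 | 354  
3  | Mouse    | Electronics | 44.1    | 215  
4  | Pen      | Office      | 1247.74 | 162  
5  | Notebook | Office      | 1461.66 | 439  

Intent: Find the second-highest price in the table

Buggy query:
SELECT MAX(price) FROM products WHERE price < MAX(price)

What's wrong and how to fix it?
Bug: MAX(price) on the right of the comparison is an aggregate-in-WHERE error

Fix: Compute the overall MAX in a subquery, then take MAX of rows below it

Corrected query:
SELECT MAX(price) FROM products WHERE price < (SELECT MAX(price) FROM products)

Result:
MAX(price)
----------
1247.74   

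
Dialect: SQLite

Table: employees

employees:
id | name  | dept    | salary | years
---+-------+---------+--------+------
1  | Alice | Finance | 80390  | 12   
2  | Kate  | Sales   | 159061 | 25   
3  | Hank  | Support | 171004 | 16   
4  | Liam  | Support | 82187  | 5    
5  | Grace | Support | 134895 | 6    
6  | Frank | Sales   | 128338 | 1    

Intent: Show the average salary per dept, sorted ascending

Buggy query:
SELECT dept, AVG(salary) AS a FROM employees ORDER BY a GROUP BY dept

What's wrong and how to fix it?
Bug: GROUP BY must precede ORDER BY

Fix: Move ORDER BY to the end, after GROUP BY

Corrected query:
SELECT dept, AVG(salary) AS a FROM employees GROUP BY dept ORDER BY a

Result:
dept    | a       
--------+---------
Finance | 80390   
Support | 129362  
Sales   | 143699.5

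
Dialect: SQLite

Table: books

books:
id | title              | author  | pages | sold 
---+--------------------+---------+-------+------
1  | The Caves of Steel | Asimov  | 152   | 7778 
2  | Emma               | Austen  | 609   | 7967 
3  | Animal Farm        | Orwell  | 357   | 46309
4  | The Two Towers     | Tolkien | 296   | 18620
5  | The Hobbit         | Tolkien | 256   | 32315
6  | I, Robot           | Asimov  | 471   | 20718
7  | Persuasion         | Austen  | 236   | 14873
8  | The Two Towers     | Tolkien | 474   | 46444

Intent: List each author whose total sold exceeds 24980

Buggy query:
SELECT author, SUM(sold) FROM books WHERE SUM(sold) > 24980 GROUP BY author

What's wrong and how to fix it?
Bug: SUM(sold) is an aggregate, but WHERE filters rows before aggregation

Fix: Use HAVING (which filters groups after aggregation) instead of WHERE

Corrected query:
SELECT author, SUM(sold) FROM books GROUP BY author HAVING SUM(sold) > 24980

Result:
author  | SUM(sold)
--------+----------
Asimov  | 28496    
Orwell  | 46309    
Tolkien | 97379    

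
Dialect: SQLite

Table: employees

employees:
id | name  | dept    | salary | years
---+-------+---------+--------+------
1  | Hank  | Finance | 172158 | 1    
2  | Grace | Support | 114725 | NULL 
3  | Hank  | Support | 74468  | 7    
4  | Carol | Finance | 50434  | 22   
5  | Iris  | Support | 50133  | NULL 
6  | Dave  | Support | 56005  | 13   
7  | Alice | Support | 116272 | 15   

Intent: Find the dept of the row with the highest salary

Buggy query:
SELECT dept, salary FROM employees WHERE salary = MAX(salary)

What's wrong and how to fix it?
Bug: MAX(salary) is an aggregate and cannot be used directly in WHERE

Fix: Use a subquery: WHERE salary = (SELECT MAX(salary) FROM employees)

Corrected query:
SELECT dept, salary FROM employees WHERE salary = (SELECT MAX(salary) FROM employees)

Result:
dept    | salary
--------+-------
Finance | 172158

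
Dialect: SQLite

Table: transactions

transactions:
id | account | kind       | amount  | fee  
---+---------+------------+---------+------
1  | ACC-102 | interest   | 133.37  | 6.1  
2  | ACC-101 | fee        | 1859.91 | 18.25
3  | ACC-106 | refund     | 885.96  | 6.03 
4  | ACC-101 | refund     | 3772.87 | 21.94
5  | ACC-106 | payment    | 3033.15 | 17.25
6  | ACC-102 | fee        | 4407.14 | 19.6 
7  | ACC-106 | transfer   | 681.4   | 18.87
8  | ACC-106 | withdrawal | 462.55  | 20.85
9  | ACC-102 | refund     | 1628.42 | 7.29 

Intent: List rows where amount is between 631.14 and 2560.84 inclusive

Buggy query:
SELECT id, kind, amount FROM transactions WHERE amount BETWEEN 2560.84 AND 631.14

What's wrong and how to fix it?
Bug: The bounds are reversed; BETWEEN a AND b requires a <= b to match anything

Fix: Swap the bounds so the smaller value comes first

Corrected query:
SELECT id, kind, amount FROM transactions WHERE amount BETWEEN 631.14 AND 2560.84

Result:
id | kind     | amount 
---+----------+--------
2  | fee      | 1859.91
3  | refund   | 885.96 
7  | transfer | 681.4  
9  | refund   | 1628.42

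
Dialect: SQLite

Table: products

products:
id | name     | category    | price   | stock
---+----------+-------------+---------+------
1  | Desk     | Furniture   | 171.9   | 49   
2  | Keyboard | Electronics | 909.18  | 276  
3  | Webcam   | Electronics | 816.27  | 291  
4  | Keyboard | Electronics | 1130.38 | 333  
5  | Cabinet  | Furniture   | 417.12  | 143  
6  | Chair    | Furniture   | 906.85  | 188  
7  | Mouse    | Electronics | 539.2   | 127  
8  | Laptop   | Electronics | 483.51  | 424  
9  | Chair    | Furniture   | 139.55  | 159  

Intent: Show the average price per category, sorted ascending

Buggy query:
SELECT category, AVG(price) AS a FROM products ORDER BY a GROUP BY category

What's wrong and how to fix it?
Bug: GROUP BY must precede ORDER BY

Fix: Move ORDER BY to the end, after GROUP BY

Corrected query:
SELECT category, AVG(price) AS a FROM products GROUP BY category ORDER BY a

Result:
category    | a      
------------+--------
Furniture   | 408.855
Electronics | 775.708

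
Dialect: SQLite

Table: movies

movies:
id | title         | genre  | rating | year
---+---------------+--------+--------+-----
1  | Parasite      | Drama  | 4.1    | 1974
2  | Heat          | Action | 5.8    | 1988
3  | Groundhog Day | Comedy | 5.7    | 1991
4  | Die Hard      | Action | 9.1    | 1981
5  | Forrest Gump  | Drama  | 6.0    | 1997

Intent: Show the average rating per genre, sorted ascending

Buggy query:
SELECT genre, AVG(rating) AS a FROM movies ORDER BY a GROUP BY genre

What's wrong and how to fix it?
Bug: GROUP BY must precede ORDER BY

Fix: Move ORDER BY to the end, after GROUP BY

Corrected query:
SELECT genre, AVG(rating) AS a FROM movies GROUP BY genre ORDER BY a

Result:
genre  | a   
-------+-----
Drama  | 5.05
Comedy | 5.7 
Action | 7.45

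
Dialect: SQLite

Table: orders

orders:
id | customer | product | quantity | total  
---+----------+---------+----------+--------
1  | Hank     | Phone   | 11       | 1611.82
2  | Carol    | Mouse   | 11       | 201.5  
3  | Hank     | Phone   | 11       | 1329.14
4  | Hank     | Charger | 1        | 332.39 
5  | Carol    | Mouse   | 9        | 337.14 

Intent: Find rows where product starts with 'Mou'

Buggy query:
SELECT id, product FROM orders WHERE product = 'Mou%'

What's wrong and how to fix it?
Bug: Wildcards only work with LIKE; '=' treats '%' as a literal character

Fix: Use LIKE for wildcard pattern matching

Corrected query:
SELECT id, product FROM orders WHERE product LIKE 'Mou%'

Result:
id | product
---+--------
2  | Mouse  
5  | Mouse  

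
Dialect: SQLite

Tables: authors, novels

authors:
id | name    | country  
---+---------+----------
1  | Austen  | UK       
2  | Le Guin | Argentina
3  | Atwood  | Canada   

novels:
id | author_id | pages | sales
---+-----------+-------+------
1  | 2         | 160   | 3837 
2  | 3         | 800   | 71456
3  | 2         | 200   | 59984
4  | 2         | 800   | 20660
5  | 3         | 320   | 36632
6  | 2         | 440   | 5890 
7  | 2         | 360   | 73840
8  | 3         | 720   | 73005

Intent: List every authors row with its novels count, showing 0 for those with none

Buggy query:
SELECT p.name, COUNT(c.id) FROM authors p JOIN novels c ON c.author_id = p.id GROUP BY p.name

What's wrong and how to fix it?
Bug: INNER JOIN drops authors rows that have no matching novels rows

Fix: Use LEFT JOIN so parents without children still appear (COUNT(c.id) gives 0)

Corrected query:
SELECT p.name, COUNT(c.id) FROM authors p LEFT JOIN novels c ON c.author_id = p.id GROUP BY p.name

Result:
name    | COUNT(c.id)
--------+------------
Atwood  | 3          
Austen  | 0          
Le Guin | 5          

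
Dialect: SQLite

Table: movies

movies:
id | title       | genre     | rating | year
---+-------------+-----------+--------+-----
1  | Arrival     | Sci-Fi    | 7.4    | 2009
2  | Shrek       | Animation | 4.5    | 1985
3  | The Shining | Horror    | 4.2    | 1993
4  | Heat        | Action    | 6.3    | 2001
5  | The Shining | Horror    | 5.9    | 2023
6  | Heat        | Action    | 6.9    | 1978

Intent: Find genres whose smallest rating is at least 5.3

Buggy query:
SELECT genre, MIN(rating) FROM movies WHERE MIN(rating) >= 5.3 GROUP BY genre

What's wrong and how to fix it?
Bug: Aggregates like MIN are computed per group after WHERE runs

Fix: Replace WHERE with HAVING after the GROUP BY

Corrected query:
SELECT genre, MIN(rating) FROM movies GROUP BY genre HAVING MIN(rating) >= 5.3

Result:
genre  | MIN(rating)
-------+------------
Action | 6.3        
Sci-Fi | 7.4        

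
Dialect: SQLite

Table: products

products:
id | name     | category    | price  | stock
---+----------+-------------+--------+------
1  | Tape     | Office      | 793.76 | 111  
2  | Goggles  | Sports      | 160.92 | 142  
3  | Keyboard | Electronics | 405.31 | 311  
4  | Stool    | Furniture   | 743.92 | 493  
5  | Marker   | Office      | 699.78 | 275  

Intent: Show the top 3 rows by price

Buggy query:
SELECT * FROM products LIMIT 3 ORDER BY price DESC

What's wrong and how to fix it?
Bug: ORDER BY cannot follow LIMIT; LIMIT is the final clause

Fix: Swap the clauses: ORDER BY first, then LIMIT

Corrected query:
SELECT * FROM products ORDER BY price DESC LIMIT 3

Result:
id | name   | category  | price  | stock
---+--------+-----------+--------+------
1  | Tape   | Office    | 793.76 | 111  
4  | Stool  | Furniture | 743.92 | 493  
5  | Marker | Office    | 699.78 | 275  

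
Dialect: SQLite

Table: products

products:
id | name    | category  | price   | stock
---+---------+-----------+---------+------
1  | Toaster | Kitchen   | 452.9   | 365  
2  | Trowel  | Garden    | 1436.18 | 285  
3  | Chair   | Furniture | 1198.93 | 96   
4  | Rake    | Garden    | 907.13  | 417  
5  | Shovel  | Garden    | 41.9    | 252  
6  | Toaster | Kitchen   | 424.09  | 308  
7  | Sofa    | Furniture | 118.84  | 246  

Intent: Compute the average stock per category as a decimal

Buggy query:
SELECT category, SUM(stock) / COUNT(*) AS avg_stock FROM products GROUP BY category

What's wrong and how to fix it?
Bug: Both operands are integers, so '/' performs integer division and truncates

Fix: Cast one side to REAL so the division keeps the fractional part

Corrected query:
SELECT category, SUM(stock) * 1.0 / COUNT(*) AS avg_stock FROM products GROUP BY category

Result:
category  | avg_stock
----------+----------
Furniture | 171      
Garden    | 318      
Kitchen   | 336.5    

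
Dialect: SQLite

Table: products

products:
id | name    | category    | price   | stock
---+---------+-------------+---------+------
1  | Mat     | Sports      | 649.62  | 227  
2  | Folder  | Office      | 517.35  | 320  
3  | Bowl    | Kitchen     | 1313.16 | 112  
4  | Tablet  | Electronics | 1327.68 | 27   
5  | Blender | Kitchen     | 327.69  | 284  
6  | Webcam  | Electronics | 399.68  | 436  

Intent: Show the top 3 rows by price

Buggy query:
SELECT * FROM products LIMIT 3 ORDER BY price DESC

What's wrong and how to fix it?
Bug: ORDER BY cannot follow LIMIT; LIMIT is the final clause

Fix: Swap the clauses: ORDER BY first, then LIMIT

Corrected query:
SELECT * FROM products ORDER BY price DESC LIMIT 3

Result:
id | name   | category    | price   | stock
---+--------+-------------+---------+------
4  | Tablet | Electronics | 1327.68 | 27   
3  | Bowl   | Kitchen     | 1313.16 | 112  
1  | Mat    | Sports      | 649.62  | 227  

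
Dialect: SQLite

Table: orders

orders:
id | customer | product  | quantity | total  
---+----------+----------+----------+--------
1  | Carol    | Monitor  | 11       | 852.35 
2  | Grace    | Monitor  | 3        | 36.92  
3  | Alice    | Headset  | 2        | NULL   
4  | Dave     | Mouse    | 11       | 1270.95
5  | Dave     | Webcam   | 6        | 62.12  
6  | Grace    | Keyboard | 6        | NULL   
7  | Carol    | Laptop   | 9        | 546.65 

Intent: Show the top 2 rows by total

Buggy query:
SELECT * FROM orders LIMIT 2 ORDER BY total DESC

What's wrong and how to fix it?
Bug: LIMIT must come after ORDER BY

Fix: Swap the clauses: ORDER BY first, then LIMIT

Corrected query:
SELECT * FROM orders ORDER BY total DESC LIMIT 2

Result:
id | customer | product | quantity | total  
---+----------+---------+----------+--------
4  | Dave     | Mouse   | 11       | 1270.95
1  | Carol    | Monitor | 11       | 852.35 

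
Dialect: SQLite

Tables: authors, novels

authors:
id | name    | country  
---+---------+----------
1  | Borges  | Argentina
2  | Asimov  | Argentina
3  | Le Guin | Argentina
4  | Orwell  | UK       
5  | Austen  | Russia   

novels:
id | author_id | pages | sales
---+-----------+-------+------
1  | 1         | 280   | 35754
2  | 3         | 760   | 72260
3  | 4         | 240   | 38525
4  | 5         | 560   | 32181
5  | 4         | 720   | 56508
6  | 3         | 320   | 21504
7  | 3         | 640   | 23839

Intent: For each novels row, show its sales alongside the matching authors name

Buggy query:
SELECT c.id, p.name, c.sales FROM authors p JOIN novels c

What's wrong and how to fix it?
Bug: JOIN with no ON clause produces a cartesian product; every novels row pairs with every authors row

Fix: Add ON c.author_id = p.id to the JOIN

Corrected query:
SELECT c.id, p.name, c.sales FROM authors p JOIN novels c ON c.author_id = p.id

Result:
id | name    | sales
---+---------+------
1  | Borges  | 35754
2  | Le Guin | 72260
3  | Orwell  | 38525
4  | Austen  | 32181
5  | Orwell  | 56508
6  | Le Guin | 21504
7  | Le Guin | 23839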